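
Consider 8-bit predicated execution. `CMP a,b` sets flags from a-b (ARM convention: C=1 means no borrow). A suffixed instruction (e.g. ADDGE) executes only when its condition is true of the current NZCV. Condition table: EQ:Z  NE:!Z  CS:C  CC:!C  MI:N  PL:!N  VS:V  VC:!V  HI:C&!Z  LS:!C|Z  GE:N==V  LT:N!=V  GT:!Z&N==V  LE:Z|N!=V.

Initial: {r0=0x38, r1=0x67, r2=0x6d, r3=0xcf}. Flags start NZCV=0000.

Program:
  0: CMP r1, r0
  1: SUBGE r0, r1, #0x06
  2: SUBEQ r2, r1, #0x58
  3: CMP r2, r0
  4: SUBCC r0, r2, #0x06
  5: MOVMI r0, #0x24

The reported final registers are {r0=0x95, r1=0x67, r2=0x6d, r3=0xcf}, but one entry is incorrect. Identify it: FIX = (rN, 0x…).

FIX = (r0, 0x61)

[0] flags=0010 → (cmp)
[1] flags=0010 GE?T → r0=0x61
[2] flags=0010 EQ?F → skip
[3] flags=0010 → (cmp)
[4] flags=0010 CC?F → skip
[5] flags=0010 MI?F → skip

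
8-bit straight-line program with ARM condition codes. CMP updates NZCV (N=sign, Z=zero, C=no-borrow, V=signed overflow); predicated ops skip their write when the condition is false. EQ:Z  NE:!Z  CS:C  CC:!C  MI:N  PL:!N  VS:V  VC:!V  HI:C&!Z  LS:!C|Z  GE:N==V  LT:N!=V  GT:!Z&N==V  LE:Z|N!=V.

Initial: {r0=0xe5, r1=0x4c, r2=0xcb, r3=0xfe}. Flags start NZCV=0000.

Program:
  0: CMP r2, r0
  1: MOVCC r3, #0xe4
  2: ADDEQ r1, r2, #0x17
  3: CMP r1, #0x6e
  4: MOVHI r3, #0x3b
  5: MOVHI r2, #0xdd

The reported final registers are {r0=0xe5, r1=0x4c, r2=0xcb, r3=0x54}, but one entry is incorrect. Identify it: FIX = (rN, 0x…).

0: ✓ CMP  NZCV=1000
1: ✓ MOVCC  r3←0xe4
2: · ADDEQ
3: ✓ CMP  NZCV=1000
4: · MOVHI
5: · MOVHI

FIX = (r3, 0xe4)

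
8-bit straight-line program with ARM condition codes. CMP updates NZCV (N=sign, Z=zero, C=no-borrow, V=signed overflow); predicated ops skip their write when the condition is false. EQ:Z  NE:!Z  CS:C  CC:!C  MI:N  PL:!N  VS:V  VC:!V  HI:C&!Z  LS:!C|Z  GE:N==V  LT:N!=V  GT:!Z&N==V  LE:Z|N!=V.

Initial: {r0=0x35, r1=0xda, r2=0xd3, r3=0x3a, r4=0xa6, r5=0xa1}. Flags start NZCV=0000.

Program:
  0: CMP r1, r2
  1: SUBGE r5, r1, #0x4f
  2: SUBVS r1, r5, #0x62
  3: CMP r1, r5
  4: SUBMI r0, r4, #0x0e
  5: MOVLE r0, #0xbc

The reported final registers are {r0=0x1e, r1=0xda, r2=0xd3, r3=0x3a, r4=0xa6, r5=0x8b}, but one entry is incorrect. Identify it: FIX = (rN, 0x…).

0: ✓ CMP  NZCV=0010
1: ✓ SUBGE  r5←0x8b
2: · SUBVS
3: ✓ CMP  NZCV=0010
4: · SUBMI
5: · MOVLE

FIX = (r0, 0x35)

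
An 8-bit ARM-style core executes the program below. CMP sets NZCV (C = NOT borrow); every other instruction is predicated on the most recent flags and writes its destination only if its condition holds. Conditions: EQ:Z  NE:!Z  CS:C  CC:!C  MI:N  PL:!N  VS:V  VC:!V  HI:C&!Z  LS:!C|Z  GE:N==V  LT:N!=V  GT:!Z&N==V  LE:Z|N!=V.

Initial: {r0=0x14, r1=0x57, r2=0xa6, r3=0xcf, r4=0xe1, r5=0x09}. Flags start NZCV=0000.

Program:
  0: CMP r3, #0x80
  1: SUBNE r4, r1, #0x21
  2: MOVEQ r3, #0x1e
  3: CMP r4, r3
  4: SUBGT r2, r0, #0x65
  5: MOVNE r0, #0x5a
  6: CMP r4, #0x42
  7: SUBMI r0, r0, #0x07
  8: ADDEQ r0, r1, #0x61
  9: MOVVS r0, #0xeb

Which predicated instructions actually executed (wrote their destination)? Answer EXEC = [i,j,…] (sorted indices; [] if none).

[0] flags=0010 → (cmp)
[1] flags=0010 NE?T → r4=0x36
[2] flags=0010 EQ?F → skip
[3] flags=0000 → (cmp)
[4] flags=0000 GT?T → r2=0xaf
[5] flags=0000 NE?T → r0=0x5a
[6] flags=1000 → (cmp)
[7] flags=1000 MI?T → r0=0x53
[8] flags=1000 EQ?F → skip
[9] flags=1000 VS?F → skip

EXEC = [1,4,5,7]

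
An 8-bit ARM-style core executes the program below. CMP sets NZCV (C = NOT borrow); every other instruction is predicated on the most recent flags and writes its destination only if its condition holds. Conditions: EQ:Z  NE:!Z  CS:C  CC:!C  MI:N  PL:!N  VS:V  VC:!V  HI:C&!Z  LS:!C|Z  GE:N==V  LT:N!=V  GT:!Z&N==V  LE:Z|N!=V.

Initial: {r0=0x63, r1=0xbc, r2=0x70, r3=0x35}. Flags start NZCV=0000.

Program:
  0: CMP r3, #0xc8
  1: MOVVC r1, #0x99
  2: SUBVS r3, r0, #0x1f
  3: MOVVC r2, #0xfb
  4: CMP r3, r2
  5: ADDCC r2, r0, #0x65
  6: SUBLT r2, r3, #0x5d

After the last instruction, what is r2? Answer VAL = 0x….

0: ✓ CMP  NZCV=0000
1: ✓ MOVVC  r1←0x99
2: · SUBVS
3: ✓ MOVVC  r2←0xfb
4: ✓ CMP  NZCV=0000
5: ✓ ADDCC  r2←0xc8
6: · SUBLT

VAL = 0xc8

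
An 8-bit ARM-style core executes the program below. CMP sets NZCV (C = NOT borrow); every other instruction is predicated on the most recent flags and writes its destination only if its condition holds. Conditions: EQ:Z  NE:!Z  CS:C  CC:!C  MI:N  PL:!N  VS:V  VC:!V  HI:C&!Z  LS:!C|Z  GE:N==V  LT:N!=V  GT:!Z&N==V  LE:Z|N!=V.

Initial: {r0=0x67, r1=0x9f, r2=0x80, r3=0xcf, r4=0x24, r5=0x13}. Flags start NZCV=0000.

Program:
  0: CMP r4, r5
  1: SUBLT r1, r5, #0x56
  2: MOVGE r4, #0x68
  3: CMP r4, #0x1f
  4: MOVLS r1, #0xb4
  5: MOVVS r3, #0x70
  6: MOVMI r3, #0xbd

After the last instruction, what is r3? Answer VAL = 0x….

VAL = 0xcf

0: ✓ CMP  NZCV=0010
1: · SUBLT
2: ✓ MOVGE  r4←0x68
3: ✓ CMP  NZCV=0010
4: · MOVLS
5: · MOVVS
6: · MOVMI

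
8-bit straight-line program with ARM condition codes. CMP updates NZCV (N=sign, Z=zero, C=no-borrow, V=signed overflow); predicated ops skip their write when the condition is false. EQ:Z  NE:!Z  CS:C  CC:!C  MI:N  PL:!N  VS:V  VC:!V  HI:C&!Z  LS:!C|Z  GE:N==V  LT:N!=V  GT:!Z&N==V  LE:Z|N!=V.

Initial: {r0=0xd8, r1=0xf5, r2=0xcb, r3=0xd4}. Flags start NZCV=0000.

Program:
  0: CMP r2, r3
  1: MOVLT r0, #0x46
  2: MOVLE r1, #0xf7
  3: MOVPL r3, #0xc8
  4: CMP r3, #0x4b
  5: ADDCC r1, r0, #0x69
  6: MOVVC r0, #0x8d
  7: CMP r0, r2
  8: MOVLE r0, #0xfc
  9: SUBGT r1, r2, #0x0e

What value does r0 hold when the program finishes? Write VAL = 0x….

VAL = 0xfc

0: ✓ CMP  NZCV=1000
1: ✓ MOVLT  r0←0x46
2: ✓ MOVLE  r1←0xf7
3: · MOVPL
4: ✓ CMP  NZCV=1010
5: · ADDCC
6: ✓ MOVVC  r0←0x8d
7: ✓ CMP  NZCV=1000
8: ✓ MOVLE  r0←0xfc
9: · SUBGT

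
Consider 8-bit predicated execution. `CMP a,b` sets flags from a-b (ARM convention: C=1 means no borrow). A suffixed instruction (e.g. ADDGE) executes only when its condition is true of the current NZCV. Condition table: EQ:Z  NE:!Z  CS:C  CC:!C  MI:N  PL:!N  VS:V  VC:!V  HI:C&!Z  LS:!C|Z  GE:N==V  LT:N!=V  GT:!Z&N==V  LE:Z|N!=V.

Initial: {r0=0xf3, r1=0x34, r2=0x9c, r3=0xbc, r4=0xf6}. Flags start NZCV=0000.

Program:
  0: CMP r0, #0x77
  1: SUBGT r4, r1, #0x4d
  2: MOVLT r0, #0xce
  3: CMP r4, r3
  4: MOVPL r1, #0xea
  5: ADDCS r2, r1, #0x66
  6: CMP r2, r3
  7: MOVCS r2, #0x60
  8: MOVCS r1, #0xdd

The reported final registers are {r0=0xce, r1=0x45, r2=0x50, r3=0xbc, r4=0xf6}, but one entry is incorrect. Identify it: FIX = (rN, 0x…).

FIX = (r1, 0xea)

0: ✓ CMP  NZCV=0011
1: · SUBGT
2: ✓ MOVLT  r0←0xce
3: ✓ CMP  NZCV=0010
4: ✓ MOVPL  r1←0xea
5: ✓ ADDCS  r2←0x50
6: ✓ CMP  NZCV=1001
7: · MOVCS
8: · MOVCS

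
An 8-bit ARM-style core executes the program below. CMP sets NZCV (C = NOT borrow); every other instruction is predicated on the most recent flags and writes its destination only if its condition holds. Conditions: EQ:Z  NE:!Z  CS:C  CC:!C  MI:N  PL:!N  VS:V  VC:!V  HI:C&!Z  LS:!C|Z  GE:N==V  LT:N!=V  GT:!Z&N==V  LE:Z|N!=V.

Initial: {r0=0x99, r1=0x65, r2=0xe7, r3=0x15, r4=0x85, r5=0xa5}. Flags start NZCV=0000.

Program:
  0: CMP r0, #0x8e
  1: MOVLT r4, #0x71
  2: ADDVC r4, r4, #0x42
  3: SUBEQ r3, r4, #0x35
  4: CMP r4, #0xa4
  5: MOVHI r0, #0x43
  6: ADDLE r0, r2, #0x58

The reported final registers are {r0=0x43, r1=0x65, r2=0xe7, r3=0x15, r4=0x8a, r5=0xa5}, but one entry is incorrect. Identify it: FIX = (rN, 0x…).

0: ✓ CMP  NZCV=0010
1: · MOVLT
2: ✓ ADDVC  r4←0xc7
3: · SUBEQ
4: ✓ CMP  NZCV=0010
5: ✓ MOVHI  r0←0x43
6: · ADDLE

FIX = (r4, 0xc7)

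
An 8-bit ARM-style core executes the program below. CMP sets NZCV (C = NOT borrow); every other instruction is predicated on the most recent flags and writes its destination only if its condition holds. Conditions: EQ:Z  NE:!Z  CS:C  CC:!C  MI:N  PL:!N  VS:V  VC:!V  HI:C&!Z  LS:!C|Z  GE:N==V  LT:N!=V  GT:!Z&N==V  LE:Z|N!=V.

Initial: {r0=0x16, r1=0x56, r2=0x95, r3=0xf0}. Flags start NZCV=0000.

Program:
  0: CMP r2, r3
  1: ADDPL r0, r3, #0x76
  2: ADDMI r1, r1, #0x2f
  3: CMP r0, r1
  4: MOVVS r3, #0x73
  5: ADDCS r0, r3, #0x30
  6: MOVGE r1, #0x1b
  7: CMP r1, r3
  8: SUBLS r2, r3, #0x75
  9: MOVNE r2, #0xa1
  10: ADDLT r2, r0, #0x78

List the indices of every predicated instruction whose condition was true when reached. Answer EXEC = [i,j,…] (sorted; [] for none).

0: ✓ CMP  NZCV=1000
1: · ADDPL
2: ✓ ADDMI  r1←0x85
3: ✓ CMP  NZCV=1001
4: ✓ MOVVS  r3←0x73
5: · ADDCS
6: ✓ MOVGE  r1←0x1b
7: ✓ CMP  NZCV=1000
8: ✓ SUBLS  r2←0xfe
9: ✓ MOVNE  r2←0xa1
10: ✓ ADDLT  r2←0x8e

EXEC = [2,4,6,8,9,10]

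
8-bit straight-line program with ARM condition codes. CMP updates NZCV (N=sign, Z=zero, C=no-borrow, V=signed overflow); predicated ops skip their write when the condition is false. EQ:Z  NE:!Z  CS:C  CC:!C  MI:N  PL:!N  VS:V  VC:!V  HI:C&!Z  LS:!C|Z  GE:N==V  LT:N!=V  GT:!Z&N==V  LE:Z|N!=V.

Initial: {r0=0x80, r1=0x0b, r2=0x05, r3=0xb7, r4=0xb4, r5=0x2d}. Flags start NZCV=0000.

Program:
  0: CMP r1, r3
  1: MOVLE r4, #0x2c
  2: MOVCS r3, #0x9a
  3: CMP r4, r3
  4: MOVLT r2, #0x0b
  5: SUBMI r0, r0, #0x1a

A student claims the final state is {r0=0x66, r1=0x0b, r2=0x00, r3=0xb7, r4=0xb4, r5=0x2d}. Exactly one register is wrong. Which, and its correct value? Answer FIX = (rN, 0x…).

[0] flags=0000 → (cmp)
[1] flags=0000 LE?F → skip
[2] flags=0000 CS?F → skip
[3] flags=1000 → (cmp)
[4] flags=1000 LT?T → r2=0x0b
[5] flags=1000 MI?T → r0=0x66

FIX = (r2, 0x0b)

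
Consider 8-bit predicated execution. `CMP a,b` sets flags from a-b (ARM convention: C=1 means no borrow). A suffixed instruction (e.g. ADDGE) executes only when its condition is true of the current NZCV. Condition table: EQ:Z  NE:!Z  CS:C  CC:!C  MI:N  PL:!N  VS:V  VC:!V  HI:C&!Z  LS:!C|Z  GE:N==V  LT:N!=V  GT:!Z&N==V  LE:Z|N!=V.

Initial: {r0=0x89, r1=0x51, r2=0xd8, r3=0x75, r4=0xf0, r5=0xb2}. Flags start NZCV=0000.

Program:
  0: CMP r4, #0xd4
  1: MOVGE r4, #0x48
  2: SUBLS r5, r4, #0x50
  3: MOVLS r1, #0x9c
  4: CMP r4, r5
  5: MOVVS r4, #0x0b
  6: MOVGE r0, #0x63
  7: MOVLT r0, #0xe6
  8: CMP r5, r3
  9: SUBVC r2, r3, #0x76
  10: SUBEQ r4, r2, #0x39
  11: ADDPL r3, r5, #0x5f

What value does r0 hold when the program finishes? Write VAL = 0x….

VAL = 0x63

[0] flags=0010 → (cmp)
[1] flags=0010 GE?T → r4=0x48
[2] flags=0010 LS?F → skip
[3] flags=0010 LS?F → skip
[4] flags=1001 → (cmp)
[5] flags=1001 VS?T → r4=0x0b
[6] flags=1001 GE?T → r0=0x63
[7] flags=1001 LT?F → skip
[8] flags=0011 → (cmp)
[9] flags=0011 VC?F → skip
[10] flags=0011 EQ?F → skip
[11] flags=0011 PL?T → r3=0x11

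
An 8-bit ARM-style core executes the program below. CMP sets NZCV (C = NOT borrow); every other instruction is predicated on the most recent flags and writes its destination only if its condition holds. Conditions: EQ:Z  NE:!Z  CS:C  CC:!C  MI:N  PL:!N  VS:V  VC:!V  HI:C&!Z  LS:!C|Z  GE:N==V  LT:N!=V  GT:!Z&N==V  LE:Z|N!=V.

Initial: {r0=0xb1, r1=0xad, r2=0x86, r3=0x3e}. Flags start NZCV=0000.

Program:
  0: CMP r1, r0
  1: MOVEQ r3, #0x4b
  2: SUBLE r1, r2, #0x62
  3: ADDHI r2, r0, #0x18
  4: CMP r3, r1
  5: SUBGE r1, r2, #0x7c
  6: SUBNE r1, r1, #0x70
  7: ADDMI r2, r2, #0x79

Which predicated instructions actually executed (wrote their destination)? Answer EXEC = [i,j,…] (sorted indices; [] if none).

EXEC = [2,5,6]

[0] flags=1000 → (cmp)
[1] flags=1000 EQ?F → skip
[2] flags=1000 LE?T → r1=0x24
[3] flags=1000 HI?F → skip
[4] flags=0010 → (cmp)
[5] flags=0010 GE?T → r1=0x0a
[6] flags=0010 NE?T → r1=0x9a
[7] flags=0010 MI?F → skip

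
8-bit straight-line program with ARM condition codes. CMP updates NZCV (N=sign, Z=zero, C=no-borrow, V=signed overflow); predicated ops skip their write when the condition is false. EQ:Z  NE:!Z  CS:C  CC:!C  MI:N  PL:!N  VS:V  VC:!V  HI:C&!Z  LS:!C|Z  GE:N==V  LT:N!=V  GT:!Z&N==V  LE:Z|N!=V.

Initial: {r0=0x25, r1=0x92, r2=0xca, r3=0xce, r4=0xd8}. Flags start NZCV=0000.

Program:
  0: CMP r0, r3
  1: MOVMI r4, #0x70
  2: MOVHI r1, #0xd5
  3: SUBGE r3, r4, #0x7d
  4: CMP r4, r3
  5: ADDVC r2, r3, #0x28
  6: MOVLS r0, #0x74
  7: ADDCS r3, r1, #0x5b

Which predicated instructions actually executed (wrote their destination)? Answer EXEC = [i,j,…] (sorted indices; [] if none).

EXEC = [3,7]

[0] flags=0000 → (cmp)
[1] flags=0000 MI?F → skip
[2] flags=0000 HI?F → skip
[3] flags=0000 GE?T → r3=0x5b
[4] flags=0011 → (cmp)
[5] flags=0011 VC?F → skip
[6] flags=0011 LS?F → skip
[7] flags=0011 CS?T → r3=0xed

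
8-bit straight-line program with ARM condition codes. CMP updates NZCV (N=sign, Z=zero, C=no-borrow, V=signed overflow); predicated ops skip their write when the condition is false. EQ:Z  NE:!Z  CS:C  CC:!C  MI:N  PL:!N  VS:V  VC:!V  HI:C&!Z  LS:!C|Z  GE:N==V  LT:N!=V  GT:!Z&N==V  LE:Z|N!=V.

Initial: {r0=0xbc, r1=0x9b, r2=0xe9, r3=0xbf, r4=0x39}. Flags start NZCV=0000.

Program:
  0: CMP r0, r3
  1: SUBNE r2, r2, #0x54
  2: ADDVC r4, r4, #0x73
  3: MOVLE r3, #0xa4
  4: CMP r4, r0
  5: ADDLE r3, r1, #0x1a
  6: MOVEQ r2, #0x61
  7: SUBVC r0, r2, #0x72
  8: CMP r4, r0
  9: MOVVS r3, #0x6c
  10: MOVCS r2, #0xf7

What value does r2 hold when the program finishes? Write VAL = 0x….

[0] flags=1000 → (cmp)
[1] flags=1000 NE?T → r2=0x95
[2] flags=1000 VC?T → r4=0xac
[3] flags=1000 LE?T → r3=0xa4
[4] flags=1000 → (cmp)
[5] flags=1000 LE?T → r3=0xb5
[6] flags=1000 EQ?F → skip
[7] flags=1000 VC?T → r0=0x23
[8] flags=1010 → (cmp)
[9] flags=1010 VS?F → skip
[10] flags=1010 CS?T → r2=0xf7

VAL = 0xf7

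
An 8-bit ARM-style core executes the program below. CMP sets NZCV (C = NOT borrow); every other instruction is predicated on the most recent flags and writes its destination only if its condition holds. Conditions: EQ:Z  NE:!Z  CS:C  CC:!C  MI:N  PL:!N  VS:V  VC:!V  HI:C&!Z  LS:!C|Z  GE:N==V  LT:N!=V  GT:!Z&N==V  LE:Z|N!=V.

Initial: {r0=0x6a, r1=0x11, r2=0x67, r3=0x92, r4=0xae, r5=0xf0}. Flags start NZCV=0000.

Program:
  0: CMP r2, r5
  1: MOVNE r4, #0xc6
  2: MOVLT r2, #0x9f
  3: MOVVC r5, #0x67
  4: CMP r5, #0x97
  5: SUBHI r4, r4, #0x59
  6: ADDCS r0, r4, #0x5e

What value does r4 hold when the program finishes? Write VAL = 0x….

[0] flags=0000 → (cmp)
[1] flags=0000 NE?T → r4=0xc6
[2] flags=0000 LT?F → skip
[3] flags=0000 VC?T → r5=0x67
[4] flags=1001 → (cmp)
[5] flags=1001 HI?F → skip
[6] flags=1001 CS?F → skip

VAL = 0xc6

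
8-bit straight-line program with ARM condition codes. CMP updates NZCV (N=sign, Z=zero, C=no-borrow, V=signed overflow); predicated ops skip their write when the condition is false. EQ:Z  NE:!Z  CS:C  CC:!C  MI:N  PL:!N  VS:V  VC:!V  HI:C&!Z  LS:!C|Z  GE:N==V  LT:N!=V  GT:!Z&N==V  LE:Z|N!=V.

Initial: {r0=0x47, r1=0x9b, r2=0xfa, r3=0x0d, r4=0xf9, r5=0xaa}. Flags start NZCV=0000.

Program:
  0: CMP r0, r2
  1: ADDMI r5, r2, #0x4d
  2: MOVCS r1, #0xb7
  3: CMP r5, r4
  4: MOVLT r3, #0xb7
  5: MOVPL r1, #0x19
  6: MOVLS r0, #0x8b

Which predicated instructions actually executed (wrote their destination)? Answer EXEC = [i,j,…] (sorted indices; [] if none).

0: ✓ CMP  NZCV=0000
1: · ADDMI
2: · MOVCS
3: ✓ CMP  NZCV=1000
4: ✓ MOVLT  r3←0xb7
5: · MOVPL
6: ✓ MOVLS  r0←0x8b

EXEC = [4,6]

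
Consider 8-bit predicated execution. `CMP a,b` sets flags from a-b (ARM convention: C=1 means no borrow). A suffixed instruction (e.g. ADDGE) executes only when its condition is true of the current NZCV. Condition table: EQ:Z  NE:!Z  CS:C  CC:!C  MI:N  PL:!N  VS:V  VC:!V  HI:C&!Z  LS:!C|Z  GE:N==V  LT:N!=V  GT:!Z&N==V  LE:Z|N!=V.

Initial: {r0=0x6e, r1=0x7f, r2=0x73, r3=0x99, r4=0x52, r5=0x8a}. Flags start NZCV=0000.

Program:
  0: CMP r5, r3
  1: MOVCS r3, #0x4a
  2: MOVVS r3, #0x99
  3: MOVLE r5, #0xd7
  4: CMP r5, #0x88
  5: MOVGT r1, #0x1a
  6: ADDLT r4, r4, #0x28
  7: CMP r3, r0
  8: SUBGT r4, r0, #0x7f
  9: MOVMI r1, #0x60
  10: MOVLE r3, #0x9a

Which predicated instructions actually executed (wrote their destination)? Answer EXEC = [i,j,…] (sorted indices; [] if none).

EXEC = [3,5,10]

0: ✓ CMP  NZCV=1000
1: · MOVCS
2: · MOVVS
3: ✓ MOVLE  r5←0xd7
4: ✓ CMP  NZCV=0010
5: ✓ MOVGT  r1←0x1a
6: · ADDLT
7: ✓ CMP  NZCV=0011
8: · SUBGT
9: · MOVMI
10: ✓ MOVLE  r3←0x9a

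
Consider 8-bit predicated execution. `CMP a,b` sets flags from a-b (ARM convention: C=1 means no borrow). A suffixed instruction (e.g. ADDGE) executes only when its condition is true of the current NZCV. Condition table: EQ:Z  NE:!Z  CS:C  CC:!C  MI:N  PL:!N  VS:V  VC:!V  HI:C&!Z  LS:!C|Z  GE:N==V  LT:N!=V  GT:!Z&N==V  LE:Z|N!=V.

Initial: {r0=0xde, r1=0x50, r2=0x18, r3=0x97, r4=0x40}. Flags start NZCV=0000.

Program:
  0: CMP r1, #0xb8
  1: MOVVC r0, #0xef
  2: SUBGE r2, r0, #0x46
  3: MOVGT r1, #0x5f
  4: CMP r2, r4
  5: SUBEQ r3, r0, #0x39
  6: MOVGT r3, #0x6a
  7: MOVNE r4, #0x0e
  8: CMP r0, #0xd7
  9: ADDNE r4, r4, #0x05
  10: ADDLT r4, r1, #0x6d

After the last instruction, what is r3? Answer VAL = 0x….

[0] flags=1001 → (cmp)
[1] flags=1001 VC?F → skip
[2] flags=1001 GE?T → r2=0x98
[3] flags=1001 GT?T → r1=0x5f
[4] flags=0011 → (cmp)
[5] flags=0011 EQ?F → skip
[6] flags=0011 GT?F → skip
[7] flags=0011 NE?T → r4=0x0e
[8] flags=0010 → (cmp)
[9] flags=0010 NE?T → r4=0x13
[10] flags=0010 LT?F → skip

VAL = 0x97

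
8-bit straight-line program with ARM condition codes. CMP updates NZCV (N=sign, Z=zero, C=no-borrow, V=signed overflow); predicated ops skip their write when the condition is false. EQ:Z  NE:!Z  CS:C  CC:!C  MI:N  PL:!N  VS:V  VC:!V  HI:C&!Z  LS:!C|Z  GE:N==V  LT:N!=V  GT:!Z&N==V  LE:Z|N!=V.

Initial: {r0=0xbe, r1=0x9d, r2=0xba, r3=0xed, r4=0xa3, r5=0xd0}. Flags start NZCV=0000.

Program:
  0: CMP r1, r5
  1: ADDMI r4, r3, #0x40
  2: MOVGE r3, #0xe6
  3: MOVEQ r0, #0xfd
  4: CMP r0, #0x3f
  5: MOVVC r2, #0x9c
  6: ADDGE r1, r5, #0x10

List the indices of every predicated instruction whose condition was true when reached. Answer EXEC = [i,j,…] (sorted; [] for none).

0: ✓ CMP  NZCV=1000
1: ✓ ADDMI  r4←0x2d
2: · MOVGE
3: · MOVEQ
4: ✓ CMP  NZCV=0011
5: · MOVVC
6: · ADDGE

EXEC = [1]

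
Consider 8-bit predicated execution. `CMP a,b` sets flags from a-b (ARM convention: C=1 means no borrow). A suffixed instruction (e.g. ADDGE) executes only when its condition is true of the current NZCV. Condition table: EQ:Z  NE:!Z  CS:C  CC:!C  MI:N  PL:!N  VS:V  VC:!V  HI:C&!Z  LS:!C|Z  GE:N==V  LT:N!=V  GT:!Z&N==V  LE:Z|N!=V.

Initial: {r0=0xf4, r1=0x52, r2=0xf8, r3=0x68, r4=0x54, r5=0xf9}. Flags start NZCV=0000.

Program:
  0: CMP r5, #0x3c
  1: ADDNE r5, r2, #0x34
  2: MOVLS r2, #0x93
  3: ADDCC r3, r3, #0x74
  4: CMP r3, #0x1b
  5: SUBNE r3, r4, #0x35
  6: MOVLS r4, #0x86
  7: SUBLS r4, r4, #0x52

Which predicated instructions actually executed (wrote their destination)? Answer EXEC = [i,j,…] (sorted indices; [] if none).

[0] flags=1010 → (cmp)
[1] flags=1010 NE?T → r5=0x2c
[2] flags=1010 LS?F → skip
[3] flags=1010 CC?F → skip
[4] flags=0010 → (cmp)
[5] flags=0010 NE?T → r3=0x1f
[6] flags=0010 LS?F → skip
[7] flags=0010 LS?F → skip

EXEC = [1,5]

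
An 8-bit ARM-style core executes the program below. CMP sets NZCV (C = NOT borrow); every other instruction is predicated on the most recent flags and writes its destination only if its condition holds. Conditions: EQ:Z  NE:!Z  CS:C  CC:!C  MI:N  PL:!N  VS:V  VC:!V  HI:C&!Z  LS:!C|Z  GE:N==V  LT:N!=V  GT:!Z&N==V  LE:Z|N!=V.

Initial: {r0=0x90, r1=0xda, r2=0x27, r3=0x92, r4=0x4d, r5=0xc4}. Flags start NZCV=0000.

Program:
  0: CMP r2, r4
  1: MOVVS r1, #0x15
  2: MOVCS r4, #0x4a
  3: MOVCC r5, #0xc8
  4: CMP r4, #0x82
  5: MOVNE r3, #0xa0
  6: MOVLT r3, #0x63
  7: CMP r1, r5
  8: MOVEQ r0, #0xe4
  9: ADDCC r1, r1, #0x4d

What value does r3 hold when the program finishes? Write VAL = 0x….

0: ✓ CMP  NZCV=1000
1: · MOVVS
2: · MOVCS
3: ✓ MOVCC  r5←0xc8
4: ✓ CMP  NZCV=1001
5: ✓ MOVNE  r3←0xa0
6: · MOVLT
7: ✓ CMP  NZCV=0010
8: · MOVEQ
9: · ADDCC

VAL = 0xa0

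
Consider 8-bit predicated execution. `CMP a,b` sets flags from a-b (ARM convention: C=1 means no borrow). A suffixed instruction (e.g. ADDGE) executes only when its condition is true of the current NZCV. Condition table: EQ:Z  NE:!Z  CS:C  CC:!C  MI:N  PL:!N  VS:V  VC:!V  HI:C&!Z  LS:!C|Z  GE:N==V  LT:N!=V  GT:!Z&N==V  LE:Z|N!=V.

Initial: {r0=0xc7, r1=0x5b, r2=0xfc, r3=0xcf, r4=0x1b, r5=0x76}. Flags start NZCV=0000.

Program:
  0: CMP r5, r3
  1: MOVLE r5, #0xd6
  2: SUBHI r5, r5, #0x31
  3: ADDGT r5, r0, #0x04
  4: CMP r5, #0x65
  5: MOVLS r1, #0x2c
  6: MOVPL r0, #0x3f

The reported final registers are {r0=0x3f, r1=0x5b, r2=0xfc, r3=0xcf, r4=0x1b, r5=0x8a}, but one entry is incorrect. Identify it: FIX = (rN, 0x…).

FIX = (r5, 0xcb)

0: ✓ CMP  NZCV=1001
1: · MOVLE
2: · SUBHI
3: ✓ ADDGT  r5←0xcb
4: ✓ CMP  NZCV=0011
5: · MOVLS
6: ✓ MOVPL  r0←0x3f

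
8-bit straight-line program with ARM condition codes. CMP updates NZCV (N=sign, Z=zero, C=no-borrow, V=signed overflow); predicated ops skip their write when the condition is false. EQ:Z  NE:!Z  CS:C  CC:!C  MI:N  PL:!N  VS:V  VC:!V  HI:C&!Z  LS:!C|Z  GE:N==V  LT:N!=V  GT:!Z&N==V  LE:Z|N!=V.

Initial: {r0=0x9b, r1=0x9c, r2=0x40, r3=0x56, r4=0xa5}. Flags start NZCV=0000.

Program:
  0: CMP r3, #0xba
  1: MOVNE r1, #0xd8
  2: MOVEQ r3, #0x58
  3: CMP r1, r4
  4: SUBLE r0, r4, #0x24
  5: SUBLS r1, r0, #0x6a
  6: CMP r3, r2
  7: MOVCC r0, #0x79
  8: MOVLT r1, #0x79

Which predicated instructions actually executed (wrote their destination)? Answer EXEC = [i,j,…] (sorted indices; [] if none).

0: ✓ CMP  NZCV=1001
1: ✓ MOVNE  r1←0xd8
2: · MOVEQ
3: ✓ CMP  NZCV=0010
4: · SUBLE
5: · SUBLS
6: ✓ CMP  NZCV=0010
7: · MOVCC
8: · MOVLT

EXEC = [1]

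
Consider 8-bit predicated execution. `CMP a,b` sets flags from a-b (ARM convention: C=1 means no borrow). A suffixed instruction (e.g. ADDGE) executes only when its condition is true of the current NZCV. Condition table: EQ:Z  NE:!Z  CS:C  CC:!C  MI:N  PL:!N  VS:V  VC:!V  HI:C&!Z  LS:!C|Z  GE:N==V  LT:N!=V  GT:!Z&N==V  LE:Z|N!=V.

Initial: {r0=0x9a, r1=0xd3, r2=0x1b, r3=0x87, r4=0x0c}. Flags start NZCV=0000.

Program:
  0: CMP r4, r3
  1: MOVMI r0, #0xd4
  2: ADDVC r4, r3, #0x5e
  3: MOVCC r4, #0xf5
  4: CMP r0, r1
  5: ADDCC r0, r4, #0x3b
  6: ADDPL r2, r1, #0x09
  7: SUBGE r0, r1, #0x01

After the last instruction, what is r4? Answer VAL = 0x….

0: ✓ CMP  NZCV=1001
1: ✓ MOVMI  r0←0xd4
2: · ADDVC
3: ✓ MOVCC  r4←0xf5
4: ✓ CMP  NZCV=0010
5: · ADDCC
6: ✓ ADDPL  r2←0xdc
7: ✓ SUBGE  r0←0xd2

VAL = 0xf5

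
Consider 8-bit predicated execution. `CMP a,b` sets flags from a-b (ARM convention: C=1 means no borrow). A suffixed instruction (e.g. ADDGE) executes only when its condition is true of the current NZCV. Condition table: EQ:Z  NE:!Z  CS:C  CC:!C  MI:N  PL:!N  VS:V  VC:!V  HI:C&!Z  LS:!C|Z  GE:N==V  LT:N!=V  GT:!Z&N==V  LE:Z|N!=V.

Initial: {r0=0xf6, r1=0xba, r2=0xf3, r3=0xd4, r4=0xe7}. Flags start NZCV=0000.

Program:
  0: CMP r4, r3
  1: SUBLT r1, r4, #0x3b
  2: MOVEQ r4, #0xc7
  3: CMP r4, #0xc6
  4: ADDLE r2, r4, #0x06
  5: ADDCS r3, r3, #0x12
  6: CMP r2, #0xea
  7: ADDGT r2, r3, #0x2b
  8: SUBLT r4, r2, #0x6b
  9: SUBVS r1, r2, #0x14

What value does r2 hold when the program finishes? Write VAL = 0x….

[0] flags=0010 → (cmp)
[1] flags=0010 LT?F → skip
[2] flags=0010 EQ?F → skip
[3] flags=0010 → (cmp)
[4] flags=0010 LE?F → skip
[5] flags=0010 CS?T → r3=0xe6
[6] flags=0010 → (cmp)
[7] flags=0010 GT?T → r2=0x11
[8] flags=0010 LT?F → skip
[9] flags=0010 VS?F → skip

VAL = 0x11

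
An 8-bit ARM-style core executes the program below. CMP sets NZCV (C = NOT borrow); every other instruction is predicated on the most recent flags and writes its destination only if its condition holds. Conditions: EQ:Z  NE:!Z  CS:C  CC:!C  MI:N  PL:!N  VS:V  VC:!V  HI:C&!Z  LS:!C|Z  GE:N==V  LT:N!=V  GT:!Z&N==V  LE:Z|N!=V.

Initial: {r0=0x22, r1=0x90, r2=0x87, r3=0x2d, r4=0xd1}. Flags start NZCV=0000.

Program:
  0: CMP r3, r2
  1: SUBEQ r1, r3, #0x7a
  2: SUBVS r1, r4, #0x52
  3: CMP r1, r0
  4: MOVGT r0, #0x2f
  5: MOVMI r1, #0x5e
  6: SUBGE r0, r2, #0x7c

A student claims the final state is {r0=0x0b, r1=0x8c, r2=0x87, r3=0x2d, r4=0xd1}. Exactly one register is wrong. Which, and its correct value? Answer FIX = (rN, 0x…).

FIX = (r1, 0x7f)

[0] flags=1001 → (cmp)
[1] flags=1001 EQ?F → skip
[2] flags=1001 VS?T → r1=0x7f
[3] flags=0010 → (cmp)
[4] flags=0010 GT?T → r0=0x2f
[5] flags=0010 MI?F → skip
[6] flags=0010 GE?T → r0=0x0b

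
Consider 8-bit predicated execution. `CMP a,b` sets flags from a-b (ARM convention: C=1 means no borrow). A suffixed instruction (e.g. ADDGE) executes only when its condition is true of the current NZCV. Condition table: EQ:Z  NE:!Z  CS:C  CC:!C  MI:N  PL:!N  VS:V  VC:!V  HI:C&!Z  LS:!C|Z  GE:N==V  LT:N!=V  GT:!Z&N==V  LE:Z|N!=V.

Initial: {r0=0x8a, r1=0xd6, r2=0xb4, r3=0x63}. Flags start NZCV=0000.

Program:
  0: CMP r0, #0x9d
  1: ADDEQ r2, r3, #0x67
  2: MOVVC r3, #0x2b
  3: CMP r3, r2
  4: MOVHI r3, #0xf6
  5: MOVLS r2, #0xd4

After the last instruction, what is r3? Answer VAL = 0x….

0: ✓ CMP  NZCV=1000
1: · ADDEQ
2: ✓ MOVVC  r3←0x2b
3: ✓ CMP  NZCV=0000
4: · MOVHI
5: ✓ MOVLS  r2←0xd4

VAL = 0x2b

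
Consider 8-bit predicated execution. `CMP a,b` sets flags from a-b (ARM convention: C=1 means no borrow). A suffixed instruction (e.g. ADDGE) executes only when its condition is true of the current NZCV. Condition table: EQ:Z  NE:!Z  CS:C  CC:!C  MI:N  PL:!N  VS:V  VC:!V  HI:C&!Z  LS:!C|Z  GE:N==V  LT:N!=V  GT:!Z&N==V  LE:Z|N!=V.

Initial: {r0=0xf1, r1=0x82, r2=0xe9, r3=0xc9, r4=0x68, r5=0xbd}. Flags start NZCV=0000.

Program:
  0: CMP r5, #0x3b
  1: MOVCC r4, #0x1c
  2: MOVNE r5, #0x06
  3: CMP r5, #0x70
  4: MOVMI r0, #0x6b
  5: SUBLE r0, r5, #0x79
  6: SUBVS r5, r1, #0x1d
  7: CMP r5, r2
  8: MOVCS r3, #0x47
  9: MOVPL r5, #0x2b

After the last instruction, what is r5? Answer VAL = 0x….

[0] flags=1010 → (cmp)
[1] flags=1010 CC?F → skip
[2] flags=1010 NE?T → r5=0x06
[3] flags=1000 → (cmp)
[4] flags=1000 MI?T → r0=0x6b
[5] flags=1000 LE?T → r0=0x8d
[6] flags=1000 VS?F → skip
[7] flags=0000 → (cmp)
[8] flags=0000 CS?F → skip
[9] flags=0000 PL?T → r5=0x2b

VAL = 0x2b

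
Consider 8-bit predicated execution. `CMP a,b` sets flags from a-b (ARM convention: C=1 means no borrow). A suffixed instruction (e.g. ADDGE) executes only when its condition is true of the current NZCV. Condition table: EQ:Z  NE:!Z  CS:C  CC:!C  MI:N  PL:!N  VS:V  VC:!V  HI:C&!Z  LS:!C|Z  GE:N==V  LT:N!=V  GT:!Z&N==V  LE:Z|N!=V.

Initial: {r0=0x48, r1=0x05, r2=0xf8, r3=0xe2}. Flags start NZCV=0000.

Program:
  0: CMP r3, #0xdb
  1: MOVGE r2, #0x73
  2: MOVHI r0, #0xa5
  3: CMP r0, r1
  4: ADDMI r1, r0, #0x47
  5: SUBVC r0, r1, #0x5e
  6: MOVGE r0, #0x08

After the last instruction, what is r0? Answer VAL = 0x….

VAL = 0x8e

[0] flags=0010 → (cmp)
[1] flags=0010 GE?T → r2=0x73
[2] flags=0010 HI?T → r0=0xa5
[3] flags=1010 → (cmp)
[4] flags=1010 MI?T → r1=0xec
[5] flags=1010 VC?T → r0=0x8e
[6] flags=1010 GE?F → skip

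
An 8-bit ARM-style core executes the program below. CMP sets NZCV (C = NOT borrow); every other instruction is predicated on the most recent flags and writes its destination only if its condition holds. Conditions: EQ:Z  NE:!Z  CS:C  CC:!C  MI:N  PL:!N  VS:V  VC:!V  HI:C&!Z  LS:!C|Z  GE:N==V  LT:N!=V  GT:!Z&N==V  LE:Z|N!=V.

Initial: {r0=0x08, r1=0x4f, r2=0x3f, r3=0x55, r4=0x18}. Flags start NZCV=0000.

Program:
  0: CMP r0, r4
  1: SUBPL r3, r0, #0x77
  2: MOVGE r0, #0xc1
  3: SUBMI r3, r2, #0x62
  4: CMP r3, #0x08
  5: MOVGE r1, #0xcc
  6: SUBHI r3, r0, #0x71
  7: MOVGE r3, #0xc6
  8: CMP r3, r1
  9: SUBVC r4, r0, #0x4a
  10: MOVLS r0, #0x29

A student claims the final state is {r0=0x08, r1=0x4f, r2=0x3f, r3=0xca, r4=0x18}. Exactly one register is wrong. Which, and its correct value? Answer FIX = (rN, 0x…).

FIX = (r3, 0x97)

[0] flags=1000 → (cmp)
[1] flags=1000 PL?F → skip
[2] flags=1000 GE?F → skip
[3] flags=1000 MI?T → r3=0xdd
[4] flags=1010 → (cmp)
[5] flags=1010 GE?F → skip
[6] flags=1010 HI?T → r3=0x97
[7] flags=1010 GE?F → skip
[8] flags=0011 → (cmp)
[9] flags=0011 VC?F → skip
[10] flags=0011 LS?F → skip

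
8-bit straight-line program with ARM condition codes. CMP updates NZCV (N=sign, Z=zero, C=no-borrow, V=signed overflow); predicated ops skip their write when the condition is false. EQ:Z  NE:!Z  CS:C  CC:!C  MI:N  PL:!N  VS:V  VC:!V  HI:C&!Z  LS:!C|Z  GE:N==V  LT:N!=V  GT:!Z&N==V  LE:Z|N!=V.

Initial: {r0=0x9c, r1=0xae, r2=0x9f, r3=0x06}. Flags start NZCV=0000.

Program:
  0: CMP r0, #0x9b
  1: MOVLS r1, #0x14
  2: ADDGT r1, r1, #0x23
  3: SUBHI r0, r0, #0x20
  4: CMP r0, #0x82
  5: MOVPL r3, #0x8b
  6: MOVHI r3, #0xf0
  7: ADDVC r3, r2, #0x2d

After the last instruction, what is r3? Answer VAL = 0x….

VAL = 0x06

[0] flags=0010 → (cmp)
[1] flags=0010 LS?F → skip
[2] flags=0010 GT?T → r1=0xd1
[3] flags=0010 HI?T → r0=0x7c
[4] flags=1001 → (cmp)
[5] flags=1001 PL?F → skip
[6] flags=1001 HI?F → skip
[7] flags=1001 VC?F → skip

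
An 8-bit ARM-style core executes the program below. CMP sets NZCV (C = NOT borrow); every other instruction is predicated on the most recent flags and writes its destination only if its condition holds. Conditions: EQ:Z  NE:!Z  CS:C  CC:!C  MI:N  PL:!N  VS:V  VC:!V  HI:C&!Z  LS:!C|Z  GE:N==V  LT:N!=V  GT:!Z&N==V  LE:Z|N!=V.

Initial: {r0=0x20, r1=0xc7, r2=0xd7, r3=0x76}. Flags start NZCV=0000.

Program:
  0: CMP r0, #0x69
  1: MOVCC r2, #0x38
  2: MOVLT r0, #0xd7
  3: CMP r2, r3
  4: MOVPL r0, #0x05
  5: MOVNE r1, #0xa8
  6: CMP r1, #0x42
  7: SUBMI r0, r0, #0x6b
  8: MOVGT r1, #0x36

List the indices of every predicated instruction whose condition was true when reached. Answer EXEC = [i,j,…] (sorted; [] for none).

0: ✓ CMP  NZCV=1000
1: ✓ MOVCC  r2←0x38
2: ✓ MOVLT  r0←0xd7
3: ✓ CMP  NZCV=1000
4: · MOVPL
5: ✓ MOVNE  r1←0xa8
6: ✓ CMP  NZCV=0011
7: · SUBMI
8: · MOVGT

EXEC = [1,2,5]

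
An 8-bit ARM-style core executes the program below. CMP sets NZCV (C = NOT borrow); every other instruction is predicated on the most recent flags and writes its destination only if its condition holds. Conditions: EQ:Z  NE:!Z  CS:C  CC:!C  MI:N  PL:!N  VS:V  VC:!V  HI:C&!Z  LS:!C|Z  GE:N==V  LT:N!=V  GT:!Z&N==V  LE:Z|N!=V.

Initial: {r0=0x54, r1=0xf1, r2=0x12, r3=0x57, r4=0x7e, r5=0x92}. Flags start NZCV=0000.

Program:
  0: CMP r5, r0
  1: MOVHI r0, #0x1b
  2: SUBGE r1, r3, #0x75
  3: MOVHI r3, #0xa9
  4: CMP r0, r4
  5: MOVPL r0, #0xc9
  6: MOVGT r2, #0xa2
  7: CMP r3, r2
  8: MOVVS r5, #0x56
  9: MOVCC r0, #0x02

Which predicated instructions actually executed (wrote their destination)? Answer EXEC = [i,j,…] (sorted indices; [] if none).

EXEC = [1,3]

0: ✓ CMP  NZCV=0011
1: ✓ MOVHI  r0←0x1b
2: · SUBGE
3: ✓ MOVHI  r3←0xa9
4: ✓ CMP  NZCV=1000
5: · MOVPL
6: · MOVGT
7: ✓ CMP  NZCV=1010
8: · MOVVS
9: · MOVCC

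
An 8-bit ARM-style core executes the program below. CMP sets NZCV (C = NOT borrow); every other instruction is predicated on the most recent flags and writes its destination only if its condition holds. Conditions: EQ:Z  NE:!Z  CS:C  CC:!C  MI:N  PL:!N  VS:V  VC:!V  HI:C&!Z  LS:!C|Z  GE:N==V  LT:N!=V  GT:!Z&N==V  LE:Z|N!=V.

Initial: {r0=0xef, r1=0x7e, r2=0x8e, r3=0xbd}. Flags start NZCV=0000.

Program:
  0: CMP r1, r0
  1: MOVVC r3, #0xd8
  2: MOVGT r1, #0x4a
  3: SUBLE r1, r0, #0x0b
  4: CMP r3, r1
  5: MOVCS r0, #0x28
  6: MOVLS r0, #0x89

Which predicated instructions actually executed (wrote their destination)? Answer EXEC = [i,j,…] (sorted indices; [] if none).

[0] flags=1001 → (cmp)
[1] flags=1001 VC?F → skip
[2] flags=1001 GT?T → r1=0x4a
[3] flags=1001 LE?F → skip
[4] flags=0011 → (cmp)
[5] flags=0011 CS?T → r0=0x28
[6] flags=0011 LS?F → skip

EXEC = [2,5]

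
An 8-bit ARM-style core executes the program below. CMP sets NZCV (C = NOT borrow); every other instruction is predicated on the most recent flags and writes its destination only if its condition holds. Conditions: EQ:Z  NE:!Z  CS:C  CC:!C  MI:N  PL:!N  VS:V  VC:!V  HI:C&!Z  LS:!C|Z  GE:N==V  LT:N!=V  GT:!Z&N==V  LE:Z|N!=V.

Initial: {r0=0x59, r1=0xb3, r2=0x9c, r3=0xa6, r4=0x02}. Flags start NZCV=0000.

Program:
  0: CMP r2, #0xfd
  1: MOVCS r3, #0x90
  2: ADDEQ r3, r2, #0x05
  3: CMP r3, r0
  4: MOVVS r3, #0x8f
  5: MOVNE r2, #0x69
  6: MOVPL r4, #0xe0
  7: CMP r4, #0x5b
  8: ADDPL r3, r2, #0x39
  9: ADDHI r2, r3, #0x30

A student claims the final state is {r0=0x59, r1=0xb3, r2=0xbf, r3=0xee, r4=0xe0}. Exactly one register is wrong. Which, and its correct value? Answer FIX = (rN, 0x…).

FIX = (r3, 0x8f)

[0] flags=1000 → (cmp)
[1] flags=1000 CS?F → skip
[2] flags=1000 EQ?F → skip
[3] flags=0011 → (cmp)
[4] flags=0011 VS?T → r3=0x8f
[5] flags=0011 NE?T → r2=0x69
[6] flags=0011 PL?T → r4=0xe0
[7] flags=1010 → (cmp)
[8] flags=1010 PL?F → skip
[9] flags=1010 HI?T → r2=0xbf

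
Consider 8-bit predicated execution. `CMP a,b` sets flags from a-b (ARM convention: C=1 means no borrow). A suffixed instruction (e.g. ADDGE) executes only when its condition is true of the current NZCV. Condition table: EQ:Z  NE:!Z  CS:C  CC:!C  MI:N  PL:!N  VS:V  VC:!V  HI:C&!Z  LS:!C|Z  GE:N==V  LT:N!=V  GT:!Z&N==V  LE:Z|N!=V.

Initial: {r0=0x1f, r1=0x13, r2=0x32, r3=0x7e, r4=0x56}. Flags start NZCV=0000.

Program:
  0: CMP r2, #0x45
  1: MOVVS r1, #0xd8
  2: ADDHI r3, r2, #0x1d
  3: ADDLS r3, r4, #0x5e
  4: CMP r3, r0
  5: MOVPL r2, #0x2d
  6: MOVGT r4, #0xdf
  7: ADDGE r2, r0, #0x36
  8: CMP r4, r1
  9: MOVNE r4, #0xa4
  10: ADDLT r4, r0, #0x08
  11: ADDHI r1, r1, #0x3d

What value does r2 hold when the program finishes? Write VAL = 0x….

VAL = 0x32

[0] flags=1000 → (cmp)
[1] flags=1000 VS?F → skip
[2] flags=1000 HI?F → skip
[3] flags=1000 LS?T → r3=0xb4
[4] flags=1010 → (cmp)
[5] flags=1010 PL?F → skip
[6] flags=1010 GT?F → skip
[7] flags=1010 GE?F → skip
[8] flags=0010 → (cmp)
[9] flags=0010 NE?T → r4=0xa4
[10] flags=0010 LT?F → skip
[11] flags=0010 HI?T → r1=0x50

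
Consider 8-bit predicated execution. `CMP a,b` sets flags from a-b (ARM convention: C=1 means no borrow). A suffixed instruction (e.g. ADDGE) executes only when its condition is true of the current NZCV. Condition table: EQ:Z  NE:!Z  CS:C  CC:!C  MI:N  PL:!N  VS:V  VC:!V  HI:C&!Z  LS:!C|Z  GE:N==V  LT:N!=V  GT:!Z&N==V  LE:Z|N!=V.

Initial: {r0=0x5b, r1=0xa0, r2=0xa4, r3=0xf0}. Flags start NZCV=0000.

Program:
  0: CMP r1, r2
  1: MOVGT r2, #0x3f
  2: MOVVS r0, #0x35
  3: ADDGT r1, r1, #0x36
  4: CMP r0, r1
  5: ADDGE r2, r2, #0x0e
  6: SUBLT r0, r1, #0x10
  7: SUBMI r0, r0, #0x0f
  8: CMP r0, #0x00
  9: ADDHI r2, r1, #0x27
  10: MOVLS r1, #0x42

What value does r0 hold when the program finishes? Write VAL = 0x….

VAL = 0x4c

0: ✓ CMP  NZCV=1000
1: · MOVGT
2: · MOVVS
3: · ADDGT
4: ✓ CMP  NZCV=1001
5: ✓ ADDGE  r2←0xb2
6: · SUBLT
7: ✓ SUBMI  r0←0x4c
8: ✓ CMP  NZCV=0010
9: ✓ ADDHI  r2←0xc7
10: · MOVLS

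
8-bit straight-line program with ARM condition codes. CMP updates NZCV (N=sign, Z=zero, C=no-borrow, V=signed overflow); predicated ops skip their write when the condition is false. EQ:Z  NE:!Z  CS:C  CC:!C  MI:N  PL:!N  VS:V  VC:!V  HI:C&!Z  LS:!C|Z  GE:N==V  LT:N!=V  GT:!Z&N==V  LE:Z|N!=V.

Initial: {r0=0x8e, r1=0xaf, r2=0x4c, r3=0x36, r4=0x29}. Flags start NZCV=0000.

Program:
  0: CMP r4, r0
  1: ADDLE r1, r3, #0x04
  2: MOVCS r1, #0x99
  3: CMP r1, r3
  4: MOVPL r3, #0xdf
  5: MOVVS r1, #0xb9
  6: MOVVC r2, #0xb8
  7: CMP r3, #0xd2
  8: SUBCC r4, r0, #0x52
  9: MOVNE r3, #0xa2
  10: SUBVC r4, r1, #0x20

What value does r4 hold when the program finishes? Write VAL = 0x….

VAL = 0x99

[0] flags=1001 → (cmp)
[1] flags=1001 LE?F → skip
[2] flags=1001 CS?F → skip
[3] flags=0011 → (cmp)
[4] flags=0011 PL?T → r3=0xdf
[5] flags=0011 VS?T → r1=0xb9
[6] flags=0011 VC?F → skip
[7] flags=0010 → (cmp)
[8] flags=0010 CC?F → skip
[9] flags=0010 NE?T → r3=0xa2
[10] flags=0010 VC?T → r4=0x99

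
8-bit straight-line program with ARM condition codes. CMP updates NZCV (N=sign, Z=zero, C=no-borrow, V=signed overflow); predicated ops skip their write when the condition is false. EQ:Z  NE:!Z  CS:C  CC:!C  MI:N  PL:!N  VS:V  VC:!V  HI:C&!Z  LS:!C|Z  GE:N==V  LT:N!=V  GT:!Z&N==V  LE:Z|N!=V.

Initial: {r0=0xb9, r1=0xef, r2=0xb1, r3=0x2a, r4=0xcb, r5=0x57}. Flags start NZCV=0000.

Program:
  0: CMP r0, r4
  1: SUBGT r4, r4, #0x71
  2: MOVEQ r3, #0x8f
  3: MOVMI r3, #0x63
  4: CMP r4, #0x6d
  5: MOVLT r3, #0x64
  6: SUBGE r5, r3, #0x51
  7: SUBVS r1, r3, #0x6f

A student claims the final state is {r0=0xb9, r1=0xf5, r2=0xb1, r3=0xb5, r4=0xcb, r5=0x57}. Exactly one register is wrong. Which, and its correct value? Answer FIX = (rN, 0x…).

[0] flags=1000 → (cmp)
[1] flags=1000 GT?F → skip
[2] flags=1000 EQ?F → skip
[3] flags=1000 MI?T → r3=0x63
[4] flags=0011 → (cmp)
[5] flags=0011 LT?T → r3=0x64
[6] flags=0011 GE?F → skip
[7] flags=0011 VS?T → r1=0xf5

FIX = (r3, 0x64)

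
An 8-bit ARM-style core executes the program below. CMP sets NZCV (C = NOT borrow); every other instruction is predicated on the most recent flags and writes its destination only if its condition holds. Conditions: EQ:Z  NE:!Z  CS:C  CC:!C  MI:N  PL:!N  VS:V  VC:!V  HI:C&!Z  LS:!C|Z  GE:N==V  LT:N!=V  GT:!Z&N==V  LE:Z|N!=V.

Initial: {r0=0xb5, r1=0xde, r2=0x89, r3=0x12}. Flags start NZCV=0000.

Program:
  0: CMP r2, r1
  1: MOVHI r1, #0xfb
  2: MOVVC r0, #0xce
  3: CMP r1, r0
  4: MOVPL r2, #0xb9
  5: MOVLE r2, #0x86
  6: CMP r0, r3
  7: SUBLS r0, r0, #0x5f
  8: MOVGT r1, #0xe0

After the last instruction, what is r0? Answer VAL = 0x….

VAL = 0xce

0: ✓ CMP  NZCV=1000
1: · MOVHI
2: ✓ MOVVC  r0←0xce
3: ✓ CMP  NZCV=0010
4: ✓ MOVPL  r2←0xb9
5: · MOVLE
6: ✓ CMP  NZCV=1010
7: · SUBLS
8: · MOVGT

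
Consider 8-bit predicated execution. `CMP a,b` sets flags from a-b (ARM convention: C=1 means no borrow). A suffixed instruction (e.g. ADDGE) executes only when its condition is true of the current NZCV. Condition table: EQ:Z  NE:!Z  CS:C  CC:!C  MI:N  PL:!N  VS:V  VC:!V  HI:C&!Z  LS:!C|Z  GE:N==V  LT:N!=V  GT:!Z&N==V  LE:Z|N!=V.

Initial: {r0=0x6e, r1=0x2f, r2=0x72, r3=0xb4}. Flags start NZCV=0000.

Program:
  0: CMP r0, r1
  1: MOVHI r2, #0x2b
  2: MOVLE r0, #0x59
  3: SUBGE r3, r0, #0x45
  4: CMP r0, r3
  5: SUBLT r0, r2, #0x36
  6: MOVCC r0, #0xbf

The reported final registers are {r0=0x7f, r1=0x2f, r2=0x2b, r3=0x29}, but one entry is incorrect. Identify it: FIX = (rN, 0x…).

[0] flags=0010 → (cmp)
[1] flags=0010 HI?T → r2=0x2b
[2] flags=0010 LE?F → skip
[3] flags=0010 GE?T → r3=0x29
[4] flags=0010 → (cmp)
[5] flags=0010 LT?F → skip
[6] flags=0010 CC?F → skip

FIX = (r0, 0x6e)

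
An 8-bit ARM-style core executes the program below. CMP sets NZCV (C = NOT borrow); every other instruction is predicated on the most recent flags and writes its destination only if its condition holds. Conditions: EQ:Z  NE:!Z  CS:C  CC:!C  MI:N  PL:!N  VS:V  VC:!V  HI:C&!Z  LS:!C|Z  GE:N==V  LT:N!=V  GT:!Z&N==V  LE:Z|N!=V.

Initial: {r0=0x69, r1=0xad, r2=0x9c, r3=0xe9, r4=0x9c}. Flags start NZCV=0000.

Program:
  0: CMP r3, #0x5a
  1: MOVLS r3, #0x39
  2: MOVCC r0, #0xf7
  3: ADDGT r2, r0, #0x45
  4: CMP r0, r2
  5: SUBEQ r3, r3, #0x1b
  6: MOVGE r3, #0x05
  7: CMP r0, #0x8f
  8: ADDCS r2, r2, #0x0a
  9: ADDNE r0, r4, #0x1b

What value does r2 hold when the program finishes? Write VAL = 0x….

VAL = 0x9c

[0] flags=1010 → (cmp)
[1] flags=1010 LS?F → skip
[2] flags=1010 CC?F → skip
[3] flags=1010 GT?F → skip
[4] flags=1001 → (cmp)
[5] flags=1001 EQ?F → skip
[6] flags=1001 GE?T → r3=0x05
[7] flags=1001 → (cmp)
[8] flags=1001 CS?F → skip
[9] flags=1001 NE?T → r0=0xb7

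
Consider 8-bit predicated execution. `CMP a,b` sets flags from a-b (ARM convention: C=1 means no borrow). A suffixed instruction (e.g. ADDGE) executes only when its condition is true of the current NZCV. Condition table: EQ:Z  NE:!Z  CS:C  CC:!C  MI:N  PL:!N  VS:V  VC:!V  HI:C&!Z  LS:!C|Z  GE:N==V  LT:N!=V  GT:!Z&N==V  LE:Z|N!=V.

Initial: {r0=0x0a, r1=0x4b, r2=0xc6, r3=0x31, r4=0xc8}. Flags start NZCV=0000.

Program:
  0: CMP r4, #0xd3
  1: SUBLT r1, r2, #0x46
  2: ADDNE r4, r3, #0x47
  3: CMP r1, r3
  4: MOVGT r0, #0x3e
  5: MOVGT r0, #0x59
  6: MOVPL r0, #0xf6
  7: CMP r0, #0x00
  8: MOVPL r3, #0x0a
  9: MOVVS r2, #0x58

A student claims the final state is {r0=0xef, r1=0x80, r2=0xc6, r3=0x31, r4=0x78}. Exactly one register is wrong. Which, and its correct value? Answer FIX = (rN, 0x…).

[0] flags=1000 → (cmp)
[1] flags=1000 LT?T → r1=0x80
[2] flags=1000 NE?T → r4=0x78
[3] flags=0011 → (cmp)
[4] flags=0011 GT?F → skip
[5] flags=0011 GT?F → skip
[6] flags=0011 PL?T → r0=0xf6
[7] flags=1010 → (cmp)
[8] flags=1010 PL?F → skip
[9] flags=1010 VS?F → skip

FIX = (r0, 0xf6)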